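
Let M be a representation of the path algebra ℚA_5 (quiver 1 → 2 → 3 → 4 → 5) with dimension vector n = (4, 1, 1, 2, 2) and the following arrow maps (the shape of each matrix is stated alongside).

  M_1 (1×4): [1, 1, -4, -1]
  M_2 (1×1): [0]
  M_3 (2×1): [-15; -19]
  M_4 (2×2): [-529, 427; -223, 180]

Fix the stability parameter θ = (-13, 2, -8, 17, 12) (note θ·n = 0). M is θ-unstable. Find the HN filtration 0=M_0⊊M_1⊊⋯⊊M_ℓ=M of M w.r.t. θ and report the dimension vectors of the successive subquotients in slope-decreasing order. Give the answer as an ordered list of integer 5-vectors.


Via rank(M_{q-1}∘⋯∘M_p): M ≅ I[1,1]^3, I[1,2], I[3,5], I[4,5].
μ_θ-semistable layers: μ^(1)=29/2; μ^(2)=2; μ^(3)=-8; μ^(4)=-13

((0, 0, 0, 2, 2); (0, 1, 0, 0, 0); (0, 0, 1, 0, 0); (4, 0, 0, 0, 0))


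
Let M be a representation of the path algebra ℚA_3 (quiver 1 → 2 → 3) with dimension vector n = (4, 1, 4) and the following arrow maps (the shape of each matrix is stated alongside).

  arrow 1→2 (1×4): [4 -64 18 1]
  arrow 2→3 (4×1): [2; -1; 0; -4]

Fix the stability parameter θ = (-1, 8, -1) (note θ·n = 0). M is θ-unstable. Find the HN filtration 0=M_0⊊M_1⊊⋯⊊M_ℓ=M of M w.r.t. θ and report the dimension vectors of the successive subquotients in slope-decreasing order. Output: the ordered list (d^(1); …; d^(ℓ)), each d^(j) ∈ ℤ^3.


Barcode: M ≅ I[1,1]^3, I[1,3], I[3,3]^3. HN layers by μ_θ (2 steps, strictly decreasing):
  μ^(1)=7/2; μ^(2)=-1

((0, 1, 1); (4, 0, 3))


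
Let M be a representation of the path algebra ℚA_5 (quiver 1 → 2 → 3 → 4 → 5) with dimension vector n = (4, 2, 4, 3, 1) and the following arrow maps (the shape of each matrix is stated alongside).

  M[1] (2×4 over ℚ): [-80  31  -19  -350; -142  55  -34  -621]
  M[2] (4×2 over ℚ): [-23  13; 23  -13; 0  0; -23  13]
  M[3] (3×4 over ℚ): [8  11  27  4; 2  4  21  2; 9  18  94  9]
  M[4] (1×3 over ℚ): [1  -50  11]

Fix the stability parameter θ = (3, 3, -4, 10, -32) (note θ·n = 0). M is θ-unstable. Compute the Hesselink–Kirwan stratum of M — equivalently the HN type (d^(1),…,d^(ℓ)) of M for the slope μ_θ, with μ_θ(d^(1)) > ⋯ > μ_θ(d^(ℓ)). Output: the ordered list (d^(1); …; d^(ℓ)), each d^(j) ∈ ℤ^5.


Interval decomposition of M: I[1,1]^2, I[1,2], I[1,5], I[3,3], I[3,4]^2.
HN type (ℓ=3): μ^(1)=10; μ^(2)=3; μ^(3)=-4

((0, 0, 0, 2, 0); (3, 1, 0, 0, 0); (1, 1, 4, 1, 1))


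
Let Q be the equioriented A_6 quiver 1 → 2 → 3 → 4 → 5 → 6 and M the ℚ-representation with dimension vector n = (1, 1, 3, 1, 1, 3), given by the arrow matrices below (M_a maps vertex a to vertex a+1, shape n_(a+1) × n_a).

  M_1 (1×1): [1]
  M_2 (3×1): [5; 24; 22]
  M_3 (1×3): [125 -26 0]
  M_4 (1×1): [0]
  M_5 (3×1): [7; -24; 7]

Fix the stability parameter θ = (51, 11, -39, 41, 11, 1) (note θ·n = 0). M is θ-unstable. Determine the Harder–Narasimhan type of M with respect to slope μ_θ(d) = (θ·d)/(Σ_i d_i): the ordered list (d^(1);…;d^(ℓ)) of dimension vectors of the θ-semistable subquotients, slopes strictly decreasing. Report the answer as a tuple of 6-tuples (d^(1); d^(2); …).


Barcode: M ≅ I[1,4], I[3,3]^2, I[5,6], I[6,6]^2. HN layers by μ_θ (5 steps, strictly decreasing):
  μ^(1)=41; μ^(2)=23/3; μ^(3)=6; μ^(4)=1; μ^(5)=-39

((0, 0, 0, 1, 0, 0); (1, 1, 1, 0, 0, 0); (0, 0, 0, 0, 1, 1); (0, 0, 0, 0, 0, 2); (0, 0, 2, 0, 0, 0))


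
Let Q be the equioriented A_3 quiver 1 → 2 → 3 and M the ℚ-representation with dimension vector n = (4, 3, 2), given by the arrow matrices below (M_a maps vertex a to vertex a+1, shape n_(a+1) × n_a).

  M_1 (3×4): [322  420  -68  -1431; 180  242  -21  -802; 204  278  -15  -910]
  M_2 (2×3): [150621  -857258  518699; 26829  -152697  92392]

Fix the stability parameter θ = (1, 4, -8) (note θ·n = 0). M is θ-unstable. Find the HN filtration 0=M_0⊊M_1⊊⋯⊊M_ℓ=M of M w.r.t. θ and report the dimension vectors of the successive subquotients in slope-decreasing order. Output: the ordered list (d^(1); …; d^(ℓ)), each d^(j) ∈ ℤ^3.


Barcode: M ≅ I[1,1]^2, I[1,2], I[1,3], I[2,3]. HN layers by μ_θ (4 steps, strictly decreasing):
  μ^(1)=4; μ^(2)=1; μ^(3)=-1; μ^(4)=-2

((0, 1, 0); (3, 0, 0); (1, 1, 1); (0, 1, 1))


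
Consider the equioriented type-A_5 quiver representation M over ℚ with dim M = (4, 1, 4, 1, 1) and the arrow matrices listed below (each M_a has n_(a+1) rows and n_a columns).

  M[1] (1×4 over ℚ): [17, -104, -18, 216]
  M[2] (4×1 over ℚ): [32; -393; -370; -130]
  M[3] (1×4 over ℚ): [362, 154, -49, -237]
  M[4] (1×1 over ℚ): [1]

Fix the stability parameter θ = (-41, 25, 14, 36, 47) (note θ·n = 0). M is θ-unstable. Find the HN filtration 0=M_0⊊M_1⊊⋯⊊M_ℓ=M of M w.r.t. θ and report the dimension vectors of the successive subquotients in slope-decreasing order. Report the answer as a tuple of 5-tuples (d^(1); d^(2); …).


Via rank(M_{q-1}∘⋯∘M_p): M ≅ I[1,1]^3, I[1,5], I[3,3]^3.
μ_θ-semistable layers: μ^(1)=47; μ^(2)=36; μ^(3)=39/2; μ^(4)=14; μ^(5)=-41

((0, 0, 0, 0, 1); (0, 0, 0, 1, 0); (0, 1, 1, 0, 0); (0, 0, 3, 0, 0); (4, 0, 0, 0, 0))


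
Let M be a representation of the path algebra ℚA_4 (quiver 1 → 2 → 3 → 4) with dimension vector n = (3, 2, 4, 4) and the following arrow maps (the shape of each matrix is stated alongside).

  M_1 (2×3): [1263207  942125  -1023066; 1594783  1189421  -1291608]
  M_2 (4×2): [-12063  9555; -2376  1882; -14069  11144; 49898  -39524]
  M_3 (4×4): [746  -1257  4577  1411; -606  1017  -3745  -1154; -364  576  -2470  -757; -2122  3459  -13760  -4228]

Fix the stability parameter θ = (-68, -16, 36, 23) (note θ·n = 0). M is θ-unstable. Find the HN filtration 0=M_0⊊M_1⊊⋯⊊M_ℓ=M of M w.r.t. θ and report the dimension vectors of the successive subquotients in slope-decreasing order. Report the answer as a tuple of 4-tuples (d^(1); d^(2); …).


Barcode: M ≅ I[1,1], I[1,3], I[1,4], I[3,4]^2, I[4,4]. HN layers by μ_θ (5 steps, strictly decreasing):
  μ^(1)=36; μ^(2)=59/2; μ^(3)=23; μ^(4)=-16; μ^(5)=-68

((0, 0, 1, 0); (0, 0, 3, 3); (0, 0, 0, 1); (0, 2, 0, 0); (3, 0, 0, 0))


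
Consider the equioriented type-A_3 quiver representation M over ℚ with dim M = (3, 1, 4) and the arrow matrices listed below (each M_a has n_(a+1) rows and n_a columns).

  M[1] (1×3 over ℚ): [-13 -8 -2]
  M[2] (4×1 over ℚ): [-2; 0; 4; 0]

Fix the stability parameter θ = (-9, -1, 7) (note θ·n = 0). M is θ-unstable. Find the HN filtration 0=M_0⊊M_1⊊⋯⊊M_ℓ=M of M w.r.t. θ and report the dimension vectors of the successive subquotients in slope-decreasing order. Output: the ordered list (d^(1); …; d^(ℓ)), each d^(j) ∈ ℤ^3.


Barcode: M ≅ I[1,1]^2, I[1,3], I[3,3]^3. HN layers by μ_θ (3 steps, strictly decreasing):
  μ^(1)=7; μ^(2)=-1; μ^(3)=-9

((0, 0, 4); (0, 1, 0); (3, 0, 0))


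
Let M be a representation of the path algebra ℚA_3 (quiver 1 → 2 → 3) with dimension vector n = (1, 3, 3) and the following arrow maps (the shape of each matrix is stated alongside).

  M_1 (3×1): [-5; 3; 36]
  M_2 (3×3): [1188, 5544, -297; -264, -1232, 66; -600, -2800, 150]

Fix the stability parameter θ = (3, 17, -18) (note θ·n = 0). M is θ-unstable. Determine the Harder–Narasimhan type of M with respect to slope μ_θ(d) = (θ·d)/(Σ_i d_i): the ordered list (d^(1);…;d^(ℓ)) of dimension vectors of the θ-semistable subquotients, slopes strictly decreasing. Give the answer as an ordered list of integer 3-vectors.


Via rank(M_{q-1}∘⋯∘M_p): M ≅ I[1,2], I[2,2], I[2,3], I[3,3]^2.
μ_θ-semistable layers: μ^(1)=17; μ^(2)=3; μ^(3)=-1/2; μ^(4)=-18

((0, 2, 0); (1, 0, 0); (0, 1, 1); (0, 0, 2))


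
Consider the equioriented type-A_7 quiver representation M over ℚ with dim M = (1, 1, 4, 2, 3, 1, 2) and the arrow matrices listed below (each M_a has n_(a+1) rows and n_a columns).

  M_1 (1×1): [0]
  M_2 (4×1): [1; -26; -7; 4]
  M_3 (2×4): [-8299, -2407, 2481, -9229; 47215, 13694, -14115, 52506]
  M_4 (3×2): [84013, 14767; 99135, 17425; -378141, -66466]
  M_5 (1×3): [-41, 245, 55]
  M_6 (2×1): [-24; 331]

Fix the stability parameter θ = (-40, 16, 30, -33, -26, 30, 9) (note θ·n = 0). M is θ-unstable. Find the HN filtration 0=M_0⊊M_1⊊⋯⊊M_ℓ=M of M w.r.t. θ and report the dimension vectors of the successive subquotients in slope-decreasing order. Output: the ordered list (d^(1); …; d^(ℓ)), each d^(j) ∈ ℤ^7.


Interval decomposition of M: I[1,1], I[2,3], I[3,3], I[3,5], I[3,7], I[5,5], I[7,7].
HN type (ℓ=7): μ^(1)=30; μ^(2)=39/2; μ^(3)=16; μ^(4)=9; μ^(5)=-29/3; μ^(6)=-26; μ^(7)=-40

((0, 0, 2, 0, 0, 0, 0); (0, 0, 0, 0, 0, 1, 1); (0, 1, 0, 0, 0, 0, 0); (0, 0, 0, 0, 0, 0, 1); (0, 0, 2, 2, 2, 0, 0); (0, 0, 0, 0, 1, 0, 0); (1, 0, 0, 0, 0, 0, 0))


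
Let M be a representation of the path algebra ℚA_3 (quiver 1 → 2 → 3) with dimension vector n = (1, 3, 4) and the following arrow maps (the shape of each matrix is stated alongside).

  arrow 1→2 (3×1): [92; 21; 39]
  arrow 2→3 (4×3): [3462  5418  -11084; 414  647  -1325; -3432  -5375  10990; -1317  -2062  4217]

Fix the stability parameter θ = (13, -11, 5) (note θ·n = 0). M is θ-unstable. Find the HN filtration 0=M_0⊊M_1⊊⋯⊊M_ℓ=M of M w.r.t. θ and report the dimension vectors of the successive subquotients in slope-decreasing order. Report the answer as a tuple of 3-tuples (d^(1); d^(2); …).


Barcode: M ≅ I[1,3], I[2,3]^2, I[3,3]. HN layers by μ_θ (3 steps, strictly decreasing):
  μ^(1)=5; μ^(2)=1; μ^(3)=-11

((0, 0, 4); (1, 1, 0); (0, 2, 0))


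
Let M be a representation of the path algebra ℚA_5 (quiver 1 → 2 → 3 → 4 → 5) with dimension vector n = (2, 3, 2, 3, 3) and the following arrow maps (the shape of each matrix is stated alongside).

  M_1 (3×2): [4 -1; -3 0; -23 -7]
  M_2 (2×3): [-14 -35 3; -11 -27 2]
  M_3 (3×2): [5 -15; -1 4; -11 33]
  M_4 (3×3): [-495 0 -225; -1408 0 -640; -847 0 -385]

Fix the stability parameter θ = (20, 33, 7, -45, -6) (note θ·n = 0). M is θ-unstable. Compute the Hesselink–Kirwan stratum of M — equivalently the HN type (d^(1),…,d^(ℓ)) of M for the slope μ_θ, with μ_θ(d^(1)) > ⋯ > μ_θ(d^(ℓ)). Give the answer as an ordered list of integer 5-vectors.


Via rank(M_{q-1}∘⋯∘M_p): M ≅ I[1,4]^2, I[2,2], I[4,5], I[5,5]^2.
μ_θ-semistable layers: μ^(1)=33; μ^(2)=15/4; μ^(3)=-6; μ^(4)=-45

((0, 1, 0, 0, 0); (2, 2, 2, 2, 0); (0, 0, 0, 0, 3); (0, 0, 0, 1, 0))


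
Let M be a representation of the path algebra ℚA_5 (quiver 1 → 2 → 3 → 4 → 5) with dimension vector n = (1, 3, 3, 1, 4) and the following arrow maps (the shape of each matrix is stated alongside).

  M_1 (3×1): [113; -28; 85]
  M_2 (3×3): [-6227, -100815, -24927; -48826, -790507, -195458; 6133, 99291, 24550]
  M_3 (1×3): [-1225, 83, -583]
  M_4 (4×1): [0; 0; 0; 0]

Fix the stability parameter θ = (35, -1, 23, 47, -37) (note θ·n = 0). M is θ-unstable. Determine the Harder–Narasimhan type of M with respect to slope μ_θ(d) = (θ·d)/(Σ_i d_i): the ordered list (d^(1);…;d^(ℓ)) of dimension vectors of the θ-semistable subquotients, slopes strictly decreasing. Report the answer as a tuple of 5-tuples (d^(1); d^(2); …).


Barcode: M ≅ I[1,4], I[2,3]^2, I[5,5]^4. HN layers by μ_θ (5 steps, strictly decreasing):
  μ^(1)=47; μ^(2)=23; μ^(3)=17; μ^(4)=-1; μ^(5)=-37

((0, 0, 0, 1, 0); (0, 0, 3, 0, 0); (1, 1, 0, 0, 0); (0, 2, 0, 0, 0); (0, 0, 0, 0, 4))


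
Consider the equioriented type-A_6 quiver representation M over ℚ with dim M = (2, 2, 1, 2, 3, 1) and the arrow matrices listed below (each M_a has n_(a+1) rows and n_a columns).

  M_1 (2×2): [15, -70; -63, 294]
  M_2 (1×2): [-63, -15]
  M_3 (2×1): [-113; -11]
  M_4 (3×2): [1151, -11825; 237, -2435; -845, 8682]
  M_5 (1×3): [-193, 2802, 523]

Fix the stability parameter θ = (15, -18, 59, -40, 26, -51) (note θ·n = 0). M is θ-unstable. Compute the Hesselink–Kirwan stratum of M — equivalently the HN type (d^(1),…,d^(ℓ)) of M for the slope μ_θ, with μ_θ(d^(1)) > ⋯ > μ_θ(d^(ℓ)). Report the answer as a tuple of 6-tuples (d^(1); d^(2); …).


Barcode: M ≅ I[1,1], I[1,2], I[2,6], I[4,5], I[5,5]. HN layers by μ_θ (5 steps, strictly decreasing):
  μ^(1)=26; μ^(2)=15; μ^(3)=-3/2; μ^(4)=-18; μ^(5)=-40

((0, 0, 0, 0, 2, 0); (1, 0, 0, 0, 0, 0); (1, 1, 1, 1, 1, 1); (0, 1, 0, 0, 0, 0); (0, 0, 0, 1, 0, 0))


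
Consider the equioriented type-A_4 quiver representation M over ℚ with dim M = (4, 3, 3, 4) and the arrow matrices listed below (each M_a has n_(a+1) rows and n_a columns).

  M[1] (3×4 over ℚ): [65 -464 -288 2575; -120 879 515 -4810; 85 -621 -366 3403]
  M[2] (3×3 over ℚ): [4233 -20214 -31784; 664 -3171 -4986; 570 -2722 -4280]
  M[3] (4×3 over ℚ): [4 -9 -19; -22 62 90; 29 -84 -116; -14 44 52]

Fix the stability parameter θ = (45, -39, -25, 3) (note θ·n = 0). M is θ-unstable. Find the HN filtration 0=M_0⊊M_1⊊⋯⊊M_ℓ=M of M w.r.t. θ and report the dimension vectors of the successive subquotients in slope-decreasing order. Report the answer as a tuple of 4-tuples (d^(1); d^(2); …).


Via rank(M_{q-1}∘⋯∘M_p): M ≅ I[1,1], I[1,3], I[1,4]^2, I[4,4]^2.
μ_θ-semistable layers: μ^(1)=45; μ^(2)=3; μ^(3)=-19/3

((1, 0, 0, 0); (0, 0, 0, 4); (3, 3, 3, 0))


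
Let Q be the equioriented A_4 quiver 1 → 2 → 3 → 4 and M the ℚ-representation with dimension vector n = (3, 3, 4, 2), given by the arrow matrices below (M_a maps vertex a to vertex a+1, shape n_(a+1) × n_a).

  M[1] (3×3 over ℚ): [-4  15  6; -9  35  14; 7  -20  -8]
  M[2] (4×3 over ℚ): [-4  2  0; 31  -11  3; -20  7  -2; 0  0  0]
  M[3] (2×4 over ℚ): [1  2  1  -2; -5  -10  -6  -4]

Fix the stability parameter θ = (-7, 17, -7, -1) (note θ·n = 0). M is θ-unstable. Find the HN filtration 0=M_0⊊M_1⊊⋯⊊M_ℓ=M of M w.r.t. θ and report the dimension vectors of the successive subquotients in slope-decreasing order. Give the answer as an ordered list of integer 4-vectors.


Barcode: M ≅ I[1,1], I[1,2], I[1,4], I[2,4], I[3,3]^2. HN layers by μ_θ (3 steps, strictly decreasing):
  μ^(1)=17; μ^(2)=3; μ^(3)=-7

((0, 1, 0, 0); (0, 2, 2, 2); (3, 0, 2, 0))


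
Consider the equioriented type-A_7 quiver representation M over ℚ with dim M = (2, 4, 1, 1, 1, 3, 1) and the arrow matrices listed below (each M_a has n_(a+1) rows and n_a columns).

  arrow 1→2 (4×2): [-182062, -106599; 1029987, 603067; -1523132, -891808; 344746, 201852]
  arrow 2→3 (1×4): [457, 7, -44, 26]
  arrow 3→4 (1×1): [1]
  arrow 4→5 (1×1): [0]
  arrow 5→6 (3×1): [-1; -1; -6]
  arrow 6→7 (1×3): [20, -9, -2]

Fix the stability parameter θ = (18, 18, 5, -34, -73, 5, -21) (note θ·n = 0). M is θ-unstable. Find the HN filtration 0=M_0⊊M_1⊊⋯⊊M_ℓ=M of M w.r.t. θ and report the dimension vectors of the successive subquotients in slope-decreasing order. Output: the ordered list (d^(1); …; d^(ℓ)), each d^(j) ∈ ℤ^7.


Via rank(M_{q-1}∘⋯∘M_p): M ≅ I[1,2], I[1,4], I[2,2]^2, I[5,7], I[6,6]^2.
μ_θ-semistable layers: μ^(1)=18; μ^(2)=5; μ^(3)=7/4; μ^(4)=-8; μ^(5)=-73

((1, 3, 0, 0, 0, 0, 0); (0, 0, 0, 0, 0, 2, 0); (1, 1, 1, 1, 0, 0, 0); (0, 0, 0, 0, 0, 1, 1); (0, 0, 0, 0, 1, 0, 0))


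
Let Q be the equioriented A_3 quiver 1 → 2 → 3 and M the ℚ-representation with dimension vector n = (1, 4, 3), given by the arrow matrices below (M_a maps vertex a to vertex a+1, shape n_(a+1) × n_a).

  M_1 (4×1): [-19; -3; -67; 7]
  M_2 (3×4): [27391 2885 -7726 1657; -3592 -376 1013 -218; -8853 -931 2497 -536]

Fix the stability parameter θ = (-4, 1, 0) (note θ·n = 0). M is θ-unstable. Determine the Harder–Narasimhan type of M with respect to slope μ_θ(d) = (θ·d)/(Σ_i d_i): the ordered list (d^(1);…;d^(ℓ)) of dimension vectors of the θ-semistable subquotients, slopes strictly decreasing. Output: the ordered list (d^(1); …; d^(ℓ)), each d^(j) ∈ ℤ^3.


Barcode: M ≅ I[1,3], I[2,2], I[2,3]^2. HN layers by μ_θ (3 steps, strictly decreasing):
  μ^(1)=1; μ^(2)=1/2; μ^(3)=-4

((0, 1, 0); (0, 3, 3); (1, 0, 0))


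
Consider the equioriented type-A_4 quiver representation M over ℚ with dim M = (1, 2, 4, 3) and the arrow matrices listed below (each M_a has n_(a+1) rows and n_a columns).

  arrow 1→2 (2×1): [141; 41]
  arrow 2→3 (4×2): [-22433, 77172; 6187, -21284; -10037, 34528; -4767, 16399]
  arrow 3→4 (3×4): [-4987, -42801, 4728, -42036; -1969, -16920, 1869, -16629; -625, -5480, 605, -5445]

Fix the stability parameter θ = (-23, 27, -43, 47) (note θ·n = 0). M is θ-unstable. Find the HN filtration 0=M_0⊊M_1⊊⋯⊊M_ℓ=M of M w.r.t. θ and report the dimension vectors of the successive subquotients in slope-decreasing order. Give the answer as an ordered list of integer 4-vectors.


Via rank(M_{q-1}∘⋯∘M_p): M ≅ I[1,3], I[2,4], I[3,3], I[3,4], I[4,4].
μ_θ-semistable layers: μ^(1)=47; μ^(2)=-8; μ^(3)=-23; μ^(4)=-43

((0, 0, 0, 3); (0, 2, 2, 0); (1, 0, 0, 0); (0, 0, 2, 0))


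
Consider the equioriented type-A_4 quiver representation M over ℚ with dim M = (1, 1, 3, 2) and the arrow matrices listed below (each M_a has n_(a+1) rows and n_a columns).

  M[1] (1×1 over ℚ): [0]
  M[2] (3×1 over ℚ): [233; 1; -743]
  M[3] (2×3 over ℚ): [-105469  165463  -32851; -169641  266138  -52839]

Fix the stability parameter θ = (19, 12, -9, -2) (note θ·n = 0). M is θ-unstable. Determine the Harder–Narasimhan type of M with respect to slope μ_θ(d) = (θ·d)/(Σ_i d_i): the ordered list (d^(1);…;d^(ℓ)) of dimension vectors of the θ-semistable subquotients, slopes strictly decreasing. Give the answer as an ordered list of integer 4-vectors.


Barcode: M ≅ I[1,1], I[2,4], I[3,3], I[3,4]. HN layers by μ_θ (4 steps, strictly decreasing):
  μ^(1)=19; μ^(2)=1/3; μ^(3)=-2; μ^(4)=-9

((1, 0, 0, 0); (0, 1, 1, 1); (0, 0, 0, 1); (0, 0, 2, 0))


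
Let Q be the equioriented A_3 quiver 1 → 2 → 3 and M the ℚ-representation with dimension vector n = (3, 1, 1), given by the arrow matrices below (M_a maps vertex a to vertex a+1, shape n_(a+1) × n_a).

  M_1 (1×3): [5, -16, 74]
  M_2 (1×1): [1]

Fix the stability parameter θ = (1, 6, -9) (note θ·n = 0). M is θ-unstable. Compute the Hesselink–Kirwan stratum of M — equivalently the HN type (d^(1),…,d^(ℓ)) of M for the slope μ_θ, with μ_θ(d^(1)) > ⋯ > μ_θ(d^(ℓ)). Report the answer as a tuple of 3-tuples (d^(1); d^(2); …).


Via rank(M_{q-1}∘⋯∘M_p): M ≅ I[1,1]^2, I[1,3].
μ_θ-semistable layers: μ^(1)=1; μ^(2)=-2/3

((2, 0, 0); (1, 1, 1))


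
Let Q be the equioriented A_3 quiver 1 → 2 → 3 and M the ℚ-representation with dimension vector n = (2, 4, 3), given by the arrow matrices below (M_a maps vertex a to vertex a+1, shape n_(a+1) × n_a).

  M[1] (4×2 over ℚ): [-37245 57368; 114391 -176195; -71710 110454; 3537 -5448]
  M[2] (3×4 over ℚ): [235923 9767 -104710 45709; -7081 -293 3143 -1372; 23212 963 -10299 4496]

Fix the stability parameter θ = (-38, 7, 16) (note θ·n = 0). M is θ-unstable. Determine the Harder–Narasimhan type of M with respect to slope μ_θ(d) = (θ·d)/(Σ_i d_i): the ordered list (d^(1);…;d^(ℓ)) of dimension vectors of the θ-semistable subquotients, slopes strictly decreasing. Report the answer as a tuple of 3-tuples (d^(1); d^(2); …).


Via rank(M_{q-1}∘⋯∘M_p): M ≅ I[1,3]^2, I[2,2], I[2,3].
μ_θ-semistable layers: μ^(1)=16; μ^(2)=7; μ^(3)=-38

((0, 0, 3); (0, 4, 0); (2, 0, 0))


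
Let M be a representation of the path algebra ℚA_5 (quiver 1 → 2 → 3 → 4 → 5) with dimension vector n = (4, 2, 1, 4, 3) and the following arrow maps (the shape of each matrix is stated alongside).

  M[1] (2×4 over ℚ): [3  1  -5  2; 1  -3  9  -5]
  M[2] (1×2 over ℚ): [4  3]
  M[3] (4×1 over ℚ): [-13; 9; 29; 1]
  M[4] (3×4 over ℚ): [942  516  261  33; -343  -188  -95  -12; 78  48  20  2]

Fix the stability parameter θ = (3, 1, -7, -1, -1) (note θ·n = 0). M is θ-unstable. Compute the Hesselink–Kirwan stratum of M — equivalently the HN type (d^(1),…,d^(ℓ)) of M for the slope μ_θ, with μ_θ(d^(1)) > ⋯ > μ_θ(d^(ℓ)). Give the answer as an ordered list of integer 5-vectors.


Barcode: M ≅ I[1,1]^2, I[1,2], I[1,4], I[4,4], I[4,5]^2, I[5,5]. HN layers by μ_θ (3 steps, strictly decreasing):
  μ^(1)=3; μ^(2)=2; μ^(3)=-1

((2, 0, 0, 0, 0); (1, 1, 0, 0, 0); (1, 1, 1, 4, 3))


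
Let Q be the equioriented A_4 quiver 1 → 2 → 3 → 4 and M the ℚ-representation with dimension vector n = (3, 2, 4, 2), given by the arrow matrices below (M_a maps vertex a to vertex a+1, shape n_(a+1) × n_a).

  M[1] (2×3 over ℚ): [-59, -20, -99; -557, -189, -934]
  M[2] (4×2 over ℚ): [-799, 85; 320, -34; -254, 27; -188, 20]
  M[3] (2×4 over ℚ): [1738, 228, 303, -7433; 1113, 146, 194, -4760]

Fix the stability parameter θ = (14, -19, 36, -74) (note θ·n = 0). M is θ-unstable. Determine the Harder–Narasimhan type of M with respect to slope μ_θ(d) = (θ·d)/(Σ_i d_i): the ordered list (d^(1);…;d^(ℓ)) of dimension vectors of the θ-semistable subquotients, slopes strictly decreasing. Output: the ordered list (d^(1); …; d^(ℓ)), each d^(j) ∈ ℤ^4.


Interval decomposition of M: I[1,1], I[1,4]^2, I[3,3]^2.
HN type (ℓ=3): μ^(1)=36; μ^(2)=14; μ^(3)=-43/4

((0, 0, 2, 0); (1, 0, 0, 0); (2, 2, 2, 2))


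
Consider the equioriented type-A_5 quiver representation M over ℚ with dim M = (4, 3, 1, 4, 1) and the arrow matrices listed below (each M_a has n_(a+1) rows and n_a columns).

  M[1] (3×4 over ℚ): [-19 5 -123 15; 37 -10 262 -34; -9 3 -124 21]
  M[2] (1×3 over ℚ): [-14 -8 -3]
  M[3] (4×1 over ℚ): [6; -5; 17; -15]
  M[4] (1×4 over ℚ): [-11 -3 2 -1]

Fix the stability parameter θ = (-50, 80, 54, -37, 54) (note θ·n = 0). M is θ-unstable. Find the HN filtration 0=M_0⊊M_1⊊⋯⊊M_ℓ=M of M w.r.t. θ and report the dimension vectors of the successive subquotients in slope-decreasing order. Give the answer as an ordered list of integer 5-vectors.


Barcode: M ≅ I[1,1], I[1,2]^2, I[1,5], I[4,4]^3. HN layers by μ_θ (5 steps, strictly decreasing):
  μ^(1)=80; μ^(2)=54; μ^(3)=97/3; μ^(4)=-37; μ^(5)=-50

((0, 2, 0, 0, 0); (0, 0, 0, 0, 1); (0, 1, 1, 1, 0); (0, 0, 0, 3, 0); (4, 0, 0, 0, 0))


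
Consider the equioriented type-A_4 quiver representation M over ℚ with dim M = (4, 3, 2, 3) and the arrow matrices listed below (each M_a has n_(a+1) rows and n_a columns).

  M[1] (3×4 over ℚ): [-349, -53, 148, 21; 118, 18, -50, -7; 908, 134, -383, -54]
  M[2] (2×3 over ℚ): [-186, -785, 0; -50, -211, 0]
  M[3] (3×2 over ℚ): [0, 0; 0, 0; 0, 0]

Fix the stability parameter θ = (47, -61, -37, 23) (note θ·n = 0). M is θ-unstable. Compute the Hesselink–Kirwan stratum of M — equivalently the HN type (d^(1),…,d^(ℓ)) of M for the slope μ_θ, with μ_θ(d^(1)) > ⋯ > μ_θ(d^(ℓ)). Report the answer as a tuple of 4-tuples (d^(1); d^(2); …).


Interval decomposition of M: I[1,1], I[1,2], I[1,3]^2, I[4,4]^3.
HN type (ℓ=4): μ^(1)=47; μ^(2)=23; μ^(3)=-7; μ^(4)=-17

((1, 0, 0, 0); (0, 0, 0, 3); (1, 1, 0, 0); (2, 2, 2, 0))


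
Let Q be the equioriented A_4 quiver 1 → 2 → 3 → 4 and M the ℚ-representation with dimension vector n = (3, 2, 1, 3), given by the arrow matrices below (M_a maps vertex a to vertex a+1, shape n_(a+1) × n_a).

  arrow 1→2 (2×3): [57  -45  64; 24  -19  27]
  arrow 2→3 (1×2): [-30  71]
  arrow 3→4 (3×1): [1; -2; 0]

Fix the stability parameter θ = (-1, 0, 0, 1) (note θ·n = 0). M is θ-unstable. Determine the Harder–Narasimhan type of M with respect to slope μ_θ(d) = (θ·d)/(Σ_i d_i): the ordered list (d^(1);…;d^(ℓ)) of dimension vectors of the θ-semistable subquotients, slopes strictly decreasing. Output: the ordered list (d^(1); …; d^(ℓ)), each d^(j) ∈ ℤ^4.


Via rank(M_{q-1}∘⋯∘M_p): M ≅ I[1,1], I[1,2], I[1,4], I[4,4]^2.
μ_θ-semistable layers: μ^(1)=1; μ^(2)=0; μ^(3)=-1

((0, 0, 0, 3); (0, 2, 1, 0); (3, 0, 0, 0))


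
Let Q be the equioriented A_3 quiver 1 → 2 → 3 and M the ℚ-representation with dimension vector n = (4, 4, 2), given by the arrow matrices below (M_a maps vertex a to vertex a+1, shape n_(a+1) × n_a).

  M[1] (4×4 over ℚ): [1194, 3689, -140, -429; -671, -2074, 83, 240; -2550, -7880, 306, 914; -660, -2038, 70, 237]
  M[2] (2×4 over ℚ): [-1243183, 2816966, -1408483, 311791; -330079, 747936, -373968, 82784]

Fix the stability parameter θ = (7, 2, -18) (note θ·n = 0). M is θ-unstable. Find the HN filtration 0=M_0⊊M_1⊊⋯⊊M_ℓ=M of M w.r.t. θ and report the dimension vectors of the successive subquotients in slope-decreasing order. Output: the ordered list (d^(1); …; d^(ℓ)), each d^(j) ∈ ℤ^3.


Via rank(M_{q-1}∘⋯∘M_p): M ≅ I[1,1], I[1,2], I[1,3]^2, I[2,2].
μ_θ-semistable layers: μ^(1)=7; μ^(2)=9/2; μ^(3)=2; μ^(4)=-3

((1, 0, 0); (1, 1, 0); (0, 1, 0); (2, 2, 2))


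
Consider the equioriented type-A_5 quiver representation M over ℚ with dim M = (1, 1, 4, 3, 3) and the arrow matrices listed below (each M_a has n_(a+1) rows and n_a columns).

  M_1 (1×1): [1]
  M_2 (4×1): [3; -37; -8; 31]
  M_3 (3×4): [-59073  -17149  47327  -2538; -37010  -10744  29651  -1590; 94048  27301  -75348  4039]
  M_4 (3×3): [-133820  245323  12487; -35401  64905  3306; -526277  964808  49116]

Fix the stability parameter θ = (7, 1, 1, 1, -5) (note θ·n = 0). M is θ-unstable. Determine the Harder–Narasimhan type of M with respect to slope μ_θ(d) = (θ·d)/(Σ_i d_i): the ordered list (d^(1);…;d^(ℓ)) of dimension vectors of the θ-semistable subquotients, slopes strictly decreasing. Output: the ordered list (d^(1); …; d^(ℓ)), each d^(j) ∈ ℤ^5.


Barcode: M ≅ I[1,3], I[3,5]^3. HN layers by μ_θ (2 steps, strictly decreasing):
  μ^(1)=3; μ^(2)=-1

((1, 1, 1, 0, 0); (0, 0, 3, 3, 3))


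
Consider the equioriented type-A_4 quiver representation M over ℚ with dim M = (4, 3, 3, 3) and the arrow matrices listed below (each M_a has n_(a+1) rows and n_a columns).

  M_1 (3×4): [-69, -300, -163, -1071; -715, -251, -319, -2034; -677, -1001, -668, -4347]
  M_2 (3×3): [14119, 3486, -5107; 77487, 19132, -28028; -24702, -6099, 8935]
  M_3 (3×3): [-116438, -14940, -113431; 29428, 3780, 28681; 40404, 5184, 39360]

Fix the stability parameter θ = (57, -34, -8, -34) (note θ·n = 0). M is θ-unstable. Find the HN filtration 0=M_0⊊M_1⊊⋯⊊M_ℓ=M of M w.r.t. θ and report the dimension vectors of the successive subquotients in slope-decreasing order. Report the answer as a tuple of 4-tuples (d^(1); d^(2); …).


Interval decomposition of M: I[1,1], I[1,3], I[1,4]^2, I[4,4].
HN type (ℓ=4): μ^(1)=57; μ^(2)=5; μ^(3)=-19/4; μ^(4)=-34

((1, 0, 0, 0); (1, 1, 1, 0); (2, 2, 2, 2); (0, 0, 0, 1))


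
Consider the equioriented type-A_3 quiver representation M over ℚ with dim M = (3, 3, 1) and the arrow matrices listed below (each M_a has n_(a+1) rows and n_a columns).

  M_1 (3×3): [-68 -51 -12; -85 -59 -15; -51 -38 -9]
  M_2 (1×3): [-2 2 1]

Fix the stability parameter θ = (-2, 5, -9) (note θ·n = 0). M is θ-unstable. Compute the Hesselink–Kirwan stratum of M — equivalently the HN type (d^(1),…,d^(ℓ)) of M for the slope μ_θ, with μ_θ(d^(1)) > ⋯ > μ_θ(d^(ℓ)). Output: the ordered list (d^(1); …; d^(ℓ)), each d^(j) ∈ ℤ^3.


Barcode: M ≅ I[1,1], I[1,2], I[1,3], I[2,2]. HN layers by μ_θ (2 steps, strictly decreasing):
  μ^(1)=5; μ^(2)=-2

((0, 2, 0); (3, 1, 1))


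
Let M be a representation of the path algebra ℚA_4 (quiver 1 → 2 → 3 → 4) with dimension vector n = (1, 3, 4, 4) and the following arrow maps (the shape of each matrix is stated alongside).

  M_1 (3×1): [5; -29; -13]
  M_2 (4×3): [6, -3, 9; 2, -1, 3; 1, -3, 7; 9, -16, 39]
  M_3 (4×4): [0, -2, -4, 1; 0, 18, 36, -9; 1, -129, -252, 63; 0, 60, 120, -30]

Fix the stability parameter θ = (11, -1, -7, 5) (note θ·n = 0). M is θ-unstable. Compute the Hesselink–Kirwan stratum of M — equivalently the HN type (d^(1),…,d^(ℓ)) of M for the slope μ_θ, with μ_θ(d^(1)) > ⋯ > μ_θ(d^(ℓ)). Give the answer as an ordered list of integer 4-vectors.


Interval decomposition of M: I[1,4], I[2,3]^2, I[3,4], I[4,4]^2.
HN type (ℓ=4): μ^(1)=5; μ^(2)=1; μ^(3)=-4; μ^(4)=-7

((0, 0, 0, 4); (1, 1, 1, 0); (0, 2, 2, 0); (0, 0, 1, 0))


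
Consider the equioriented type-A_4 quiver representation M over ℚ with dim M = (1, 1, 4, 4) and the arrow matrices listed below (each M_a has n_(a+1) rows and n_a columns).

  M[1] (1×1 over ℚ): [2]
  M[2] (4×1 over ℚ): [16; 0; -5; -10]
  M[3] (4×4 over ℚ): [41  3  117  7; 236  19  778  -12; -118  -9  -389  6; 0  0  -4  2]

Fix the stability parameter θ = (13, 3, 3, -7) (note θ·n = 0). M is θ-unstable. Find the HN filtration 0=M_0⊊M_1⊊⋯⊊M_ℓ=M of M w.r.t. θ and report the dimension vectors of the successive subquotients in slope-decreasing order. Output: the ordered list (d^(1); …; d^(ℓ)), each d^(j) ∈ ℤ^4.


Via rank(M_{q-1}∘⋯∘M_p): M ≅ I[1,4], I[3,4]^3.
μ_θ-semistable layers: μ^(1)=3; μ^(2)=-2

((1, 1, 1, 1); (0, 0, 3, 3))


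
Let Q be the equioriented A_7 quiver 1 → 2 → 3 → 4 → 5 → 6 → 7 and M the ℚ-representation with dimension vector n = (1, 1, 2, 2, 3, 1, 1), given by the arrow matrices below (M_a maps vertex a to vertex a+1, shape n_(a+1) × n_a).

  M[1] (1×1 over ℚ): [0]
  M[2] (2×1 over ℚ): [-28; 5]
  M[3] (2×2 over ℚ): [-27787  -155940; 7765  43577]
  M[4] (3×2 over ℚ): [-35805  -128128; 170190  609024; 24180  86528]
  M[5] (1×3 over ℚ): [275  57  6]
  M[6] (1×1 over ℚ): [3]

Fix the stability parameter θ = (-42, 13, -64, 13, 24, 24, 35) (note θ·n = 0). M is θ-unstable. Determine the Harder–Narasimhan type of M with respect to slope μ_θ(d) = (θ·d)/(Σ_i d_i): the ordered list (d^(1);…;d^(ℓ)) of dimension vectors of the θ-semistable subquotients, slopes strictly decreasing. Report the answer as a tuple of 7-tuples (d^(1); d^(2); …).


Barcode: M ≅ I[1,1], I[2,4], I[3,7], I[5,5]^2. HN layers by μ_θ (6 steps, strictly decreasing):
  μ^(1)=35; μ^(2)=24; μ^(3)=13; μ^(4)=-51/2; μ^(5)=-42; μ^(6)=-64

((0, 0, 0, 0, 0, 0, 1); (0, 0, 0, 0, 3, 1, 0); (0, 0, 0, 2, 0, 0, 0); (0, 1, 1, 0, 0, 0, 0); (1, 0, 0, 0, 0, 0, 0); (0, 0, 1, 0, 0, 0, 0))


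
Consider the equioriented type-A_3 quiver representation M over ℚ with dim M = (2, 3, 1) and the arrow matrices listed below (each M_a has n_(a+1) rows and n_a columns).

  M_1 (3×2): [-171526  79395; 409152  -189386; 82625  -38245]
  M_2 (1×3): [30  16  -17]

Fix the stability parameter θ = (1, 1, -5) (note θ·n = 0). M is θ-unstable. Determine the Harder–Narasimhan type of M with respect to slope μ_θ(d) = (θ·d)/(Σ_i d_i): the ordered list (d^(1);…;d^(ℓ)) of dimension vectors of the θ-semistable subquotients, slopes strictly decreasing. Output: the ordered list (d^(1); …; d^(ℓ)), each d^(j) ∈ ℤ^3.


Barcode: M ≅ I[1,2], I[1,3], I[2,2]. HN layers by μ_θ (2 steps, strictly decreasing):
  μ^(1)=1; μ^(2)=-1

((1, 2, 0); (1, 1, 1))


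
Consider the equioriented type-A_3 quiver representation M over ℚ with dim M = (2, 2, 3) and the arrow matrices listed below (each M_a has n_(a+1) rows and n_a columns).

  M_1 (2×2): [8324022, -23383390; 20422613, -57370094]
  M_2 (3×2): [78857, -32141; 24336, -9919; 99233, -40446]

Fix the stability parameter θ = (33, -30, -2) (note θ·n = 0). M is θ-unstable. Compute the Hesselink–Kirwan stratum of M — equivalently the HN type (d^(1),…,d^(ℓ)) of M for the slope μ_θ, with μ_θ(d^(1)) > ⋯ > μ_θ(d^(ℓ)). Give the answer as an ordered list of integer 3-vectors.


Interval decomposition of M: I[1,3]^2, I[3,3].
HN type (ℓ=2): μ^(1)=1/3; μ^(2)=-2

((2, 2, 2); (0, 0, 1))


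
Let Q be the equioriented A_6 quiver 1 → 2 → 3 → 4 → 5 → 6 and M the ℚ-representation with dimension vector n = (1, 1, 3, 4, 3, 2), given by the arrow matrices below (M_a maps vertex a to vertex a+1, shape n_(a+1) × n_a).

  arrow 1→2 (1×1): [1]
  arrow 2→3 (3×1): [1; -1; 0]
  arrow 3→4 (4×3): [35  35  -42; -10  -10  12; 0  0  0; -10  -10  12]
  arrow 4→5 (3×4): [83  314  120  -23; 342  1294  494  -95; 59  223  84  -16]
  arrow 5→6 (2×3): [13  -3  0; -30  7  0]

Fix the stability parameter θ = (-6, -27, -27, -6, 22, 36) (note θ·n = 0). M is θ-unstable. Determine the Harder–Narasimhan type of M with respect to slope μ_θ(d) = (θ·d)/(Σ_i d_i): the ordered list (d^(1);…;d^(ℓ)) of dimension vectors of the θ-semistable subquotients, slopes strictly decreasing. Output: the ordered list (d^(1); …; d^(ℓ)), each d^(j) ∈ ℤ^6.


Interval decomposition of M: I[1,3], I[3,3], I[3,6], I[4,4], I[4,5], I[4,6].
HN type (ℓ=5): μ^(1)=36; μ^(2)=22; μ^(3)=-6; μ^(4)=-20; μ^(5)=-27

((0, 0, 0, 0, 0, 2); (0, 0, 0, 0, 3, 0); (0, 0, 0, 4, 0, 0); (1, 1, 1, 0, 0, 0); (0, 0, 2, 0, 0, 0))


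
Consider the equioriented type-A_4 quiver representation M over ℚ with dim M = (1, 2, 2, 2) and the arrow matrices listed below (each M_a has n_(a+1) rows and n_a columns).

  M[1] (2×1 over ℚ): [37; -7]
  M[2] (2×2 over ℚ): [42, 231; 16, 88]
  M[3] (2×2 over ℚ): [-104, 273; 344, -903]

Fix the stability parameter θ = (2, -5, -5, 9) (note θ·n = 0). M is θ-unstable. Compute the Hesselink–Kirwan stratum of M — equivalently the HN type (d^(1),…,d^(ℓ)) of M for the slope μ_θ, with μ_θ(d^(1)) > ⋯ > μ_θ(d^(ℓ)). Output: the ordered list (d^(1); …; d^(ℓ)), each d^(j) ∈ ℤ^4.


Interval decomposition of M: I[1,3], I[2,2], I[3,4], I[4,4].
HN type (ℓ=3): μ^(1)=9; μ^(2)=-8/3; μ^(3)=-5

((0, 0, 0, 2); (1, 1, 1, 0); (0, 1, 1, 0))


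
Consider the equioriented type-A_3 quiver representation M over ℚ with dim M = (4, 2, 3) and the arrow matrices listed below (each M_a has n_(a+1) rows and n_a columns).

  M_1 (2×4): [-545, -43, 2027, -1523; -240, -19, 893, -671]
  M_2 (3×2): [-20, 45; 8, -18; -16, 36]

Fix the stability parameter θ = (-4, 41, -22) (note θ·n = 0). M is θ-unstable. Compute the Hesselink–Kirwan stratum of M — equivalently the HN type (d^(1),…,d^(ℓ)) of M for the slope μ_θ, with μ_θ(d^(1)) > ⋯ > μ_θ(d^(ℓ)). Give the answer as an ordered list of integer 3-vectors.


Interval decomposition of M: I[1,1]^2, I[1,2], I[1,3], I[3,3]^2.
HN type (ℓ=4): μ^(1)=41; μ^(2)=19/2; μ^(3)=-4; μ^(4)=-22

((0, 1, 0); (0, 1, 1); (4, 0, 0); (0, 0, 2))


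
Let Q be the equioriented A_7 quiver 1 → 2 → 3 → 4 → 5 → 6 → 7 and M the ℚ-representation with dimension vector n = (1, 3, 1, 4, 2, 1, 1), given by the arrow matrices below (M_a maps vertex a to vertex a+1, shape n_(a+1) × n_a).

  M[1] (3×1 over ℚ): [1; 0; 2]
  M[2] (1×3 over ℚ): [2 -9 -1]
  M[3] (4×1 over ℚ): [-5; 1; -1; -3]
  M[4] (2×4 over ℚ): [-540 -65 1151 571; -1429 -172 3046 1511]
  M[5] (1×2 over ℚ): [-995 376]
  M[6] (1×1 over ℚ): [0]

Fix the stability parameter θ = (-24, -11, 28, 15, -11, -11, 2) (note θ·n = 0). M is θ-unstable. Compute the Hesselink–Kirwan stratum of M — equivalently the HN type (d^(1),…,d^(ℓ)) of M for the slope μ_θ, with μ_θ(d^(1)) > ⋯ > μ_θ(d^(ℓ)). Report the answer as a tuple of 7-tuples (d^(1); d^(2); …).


Interval decomposition of M: I[1,2], I[2,2], I[2,6], I[4,4]^2, I[4,5], I[7,7].
HN type (ℓ=5): μ^(1)=15; μ^(2)=21/4; μ^(3)=2; μ^(4)=-11; μ^(5)=-24

((0, 0, 0, 2, 0, 0, 0); (0, 0, 1, 1, 1, 1, 0); (0, 0, 0, 1, 1, 0, 1); (0, 3, 0, 0, 0, 0, 0); (1, 0, 0, 0, 0, 0, 0))


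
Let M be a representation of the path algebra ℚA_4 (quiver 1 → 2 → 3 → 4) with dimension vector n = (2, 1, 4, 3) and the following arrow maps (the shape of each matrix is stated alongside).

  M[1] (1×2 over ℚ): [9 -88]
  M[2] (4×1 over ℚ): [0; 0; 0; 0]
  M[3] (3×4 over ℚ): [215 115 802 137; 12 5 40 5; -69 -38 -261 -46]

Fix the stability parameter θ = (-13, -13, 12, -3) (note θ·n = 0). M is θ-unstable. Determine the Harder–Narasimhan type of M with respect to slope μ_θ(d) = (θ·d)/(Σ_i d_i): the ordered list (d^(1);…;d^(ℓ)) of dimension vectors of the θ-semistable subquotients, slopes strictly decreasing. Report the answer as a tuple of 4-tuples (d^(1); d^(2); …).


Via rank(M_{q-1}∘⋯∘M_p): M ≅ I[1,1], I[1,2], I[3,3], I[3,4]^3.
μ_θ-semistable layers: μ^(1)=12; μ^(2)=9/2; μ^(3)=-13

((0, 0, 1, 0); (0, 0, 3, 3); (2, 1, 0, 0))


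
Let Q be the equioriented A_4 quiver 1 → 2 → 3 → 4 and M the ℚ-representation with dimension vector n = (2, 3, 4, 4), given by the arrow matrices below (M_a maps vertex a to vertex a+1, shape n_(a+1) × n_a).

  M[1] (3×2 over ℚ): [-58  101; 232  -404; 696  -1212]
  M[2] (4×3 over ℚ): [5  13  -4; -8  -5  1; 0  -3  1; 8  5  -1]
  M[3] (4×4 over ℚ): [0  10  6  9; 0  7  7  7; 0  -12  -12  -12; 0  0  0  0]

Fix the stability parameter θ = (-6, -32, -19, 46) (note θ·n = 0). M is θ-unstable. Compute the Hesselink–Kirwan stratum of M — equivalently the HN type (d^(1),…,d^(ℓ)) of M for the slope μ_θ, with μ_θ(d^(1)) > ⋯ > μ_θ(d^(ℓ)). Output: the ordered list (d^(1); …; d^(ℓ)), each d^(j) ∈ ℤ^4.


Barcode: M ≅ I[1,1], I[1,3], I[2,4]^2, I[3,3], I[4,4]^2. HN layers by μ_θ (4 steps, strictly decreasing):
  μ^(1)=46; μ^(2)=-6; μ^(3)=-19; μ^(4)=-32

((0, 0, 0, 4); (1, 0, 0, 0); (1, 1, 4, 0); (0, 2, 0, 0))


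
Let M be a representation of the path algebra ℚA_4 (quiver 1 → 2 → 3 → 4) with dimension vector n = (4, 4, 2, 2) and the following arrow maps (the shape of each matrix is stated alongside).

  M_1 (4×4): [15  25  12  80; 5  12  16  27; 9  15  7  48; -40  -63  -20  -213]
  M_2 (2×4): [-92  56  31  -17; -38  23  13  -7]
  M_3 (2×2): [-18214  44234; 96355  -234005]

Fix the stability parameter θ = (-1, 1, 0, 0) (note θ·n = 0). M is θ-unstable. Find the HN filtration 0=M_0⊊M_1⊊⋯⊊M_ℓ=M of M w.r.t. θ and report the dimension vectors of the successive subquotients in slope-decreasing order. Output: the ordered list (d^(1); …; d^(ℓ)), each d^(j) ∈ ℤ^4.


Barcode: M ≅ I[1,1], I[1,2], I[1,3], I[1,4], I[2,2], I[4,4]. HN layers by μ_θ (5 steps, strictly decreasing):
  μ^(1)=1; μ^(2)=1/2; μ^(3)=1/3; μ^(4)=0; μ^(5)=-1

((0, 2, 0, 0); (0, 1, 1, 0); (0, 1, 1, 1); (0, 0, 0, 1); (4, 0, 0, 0))


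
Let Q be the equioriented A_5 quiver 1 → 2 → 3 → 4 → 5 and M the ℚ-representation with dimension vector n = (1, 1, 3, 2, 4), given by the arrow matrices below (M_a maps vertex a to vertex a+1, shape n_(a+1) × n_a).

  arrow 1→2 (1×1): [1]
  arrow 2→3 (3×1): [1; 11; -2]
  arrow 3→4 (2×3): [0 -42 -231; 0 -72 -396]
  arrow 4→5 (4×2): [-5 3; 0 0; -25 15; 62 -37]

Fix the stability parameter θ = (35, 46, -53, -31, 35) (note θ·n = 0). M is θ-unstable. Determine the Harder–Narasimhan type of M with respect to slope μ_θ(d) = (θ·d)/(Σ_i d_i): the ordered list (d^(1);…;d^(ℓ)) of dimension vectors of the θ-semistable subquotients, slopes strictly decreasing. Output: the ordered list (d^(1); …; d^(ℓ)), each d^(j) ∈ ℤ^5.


Via rank(M_{q-1}∘⋯∘M_p): M ≅ I[1,3], I[3,3], I[3,5], I[4,5], I[5,5]^2.
μ_θ-semistable layers: μ^(1)=35; μ^(2)=28/3; μ^(3)=-31; μ^(4)=-53

((0, 0, 0, 0, 4); (1, 1, 1, 0, 0); (0, 0, 0, 2, 0); (0, 0, 2, 0, 0))


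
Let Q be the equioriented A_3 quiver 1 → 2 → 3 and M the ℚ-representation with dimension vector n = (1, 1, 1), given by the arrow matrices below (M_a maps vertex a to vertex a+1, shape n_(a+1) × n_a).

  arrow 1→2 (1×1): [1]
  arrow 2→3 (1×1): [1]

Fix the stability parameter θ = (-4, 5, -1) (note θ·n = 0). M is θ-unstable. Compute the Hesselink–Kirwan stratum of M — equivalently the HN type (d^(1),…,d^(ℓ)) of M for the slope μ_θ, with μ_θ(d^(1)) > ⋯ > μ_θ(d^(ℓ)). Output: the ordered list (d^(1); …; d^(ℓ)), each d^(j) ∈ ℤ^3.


Via rank(M_{q-1}∘⋯∘M_p): M ≅ I[1,3].
μ_θ-semistable layers: μ^(1)=2; μ^(2)=-4

((0, 1, 1); (1, 0, 0))


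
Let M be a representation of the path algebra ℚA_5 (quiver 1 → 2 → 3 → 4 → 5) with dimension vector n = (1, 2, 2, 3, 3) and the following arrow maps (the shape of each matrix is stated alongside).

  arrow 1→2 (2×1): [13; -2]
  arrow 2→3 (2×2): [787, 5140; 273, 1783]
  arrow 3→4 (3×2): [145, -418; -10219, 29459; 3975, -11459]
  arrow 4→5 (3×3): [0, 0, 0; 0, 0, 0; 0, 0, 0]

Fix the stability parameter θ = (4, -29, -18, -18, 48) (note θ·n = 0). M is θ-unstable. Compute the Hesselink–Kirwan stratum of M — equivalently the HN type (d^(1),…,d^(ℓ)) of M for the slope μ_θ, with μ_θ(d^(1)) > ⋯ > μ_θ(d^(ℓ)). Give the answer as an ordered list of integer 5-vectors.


Interval decomposition of M: I[1,4], I[2,4], I[4,4], I[5,5]^3.
HN type (ℓ=4): μ^(1)=48; μ^(2)=-61/4; μ^(3)=-18; μ^(4)=-29

((0, 0, 0, 0, 3); (1, 1, 1, 1, 0); (0, 0, 1, 2, 0); (0, 1, 0, 0, 0))
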